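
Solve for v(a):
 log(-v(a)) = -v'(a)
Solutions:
 -li(-v(a)) = C1 - a


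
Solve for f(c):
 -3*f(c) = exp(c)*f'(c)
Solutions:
 f(c) = C1*exp(3*exp(-c))


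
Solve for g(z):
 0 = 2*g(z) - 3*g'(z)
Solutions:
 g(z) = C1*exp(2*z/3)


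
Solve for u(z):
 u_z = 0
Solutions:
 u(z) = C1


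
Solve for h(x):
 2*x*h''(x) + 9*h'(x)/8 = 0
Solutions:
 h(x) = C1 + C2*x^(7/16)


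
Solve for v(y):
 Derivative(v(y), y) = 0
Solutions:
 v(y) = C1


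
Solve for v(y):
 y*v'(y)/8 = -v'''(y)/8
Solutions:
 v(y) = C1 + Integral(C2*airyai(-y) + C3*airybi(-y), y)


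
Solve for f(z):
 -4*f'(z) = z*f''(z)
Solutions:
 f(z) = C1 + C2/z^3


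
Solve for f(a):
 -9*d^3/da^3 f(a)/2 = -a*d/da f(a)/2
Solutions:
 f(a) = C1 + Integral(C2*airyai(3^(1/3)*a/3) + C3*airybi(3^(1/3)*a/3), a)


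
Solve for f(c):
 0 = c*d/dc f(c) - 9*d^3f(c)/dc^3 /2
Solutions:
 f(c) = C1 + Integral(C2*airyai(6^(1/3)*c/3) + C3*airybi(6^(1/3)*c/3), c)


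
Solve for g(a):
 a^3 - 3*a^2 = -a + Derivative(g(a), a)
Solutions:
 g(a) = C1 + a^4/4 - a^3 + a^2/2


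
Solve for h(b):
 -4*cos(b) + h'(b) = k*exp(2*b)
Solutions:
 h(b) = C1 + k*exp(2*b)/2 + 4*sin(b)


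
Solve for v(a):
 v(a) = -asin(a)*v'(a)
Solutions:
 v(a) = C1*exp(-Integral(1/asin(a), a))


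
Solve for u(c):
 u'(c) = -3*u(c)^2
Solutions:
 u(c) = 1/(C1 + 3*c)


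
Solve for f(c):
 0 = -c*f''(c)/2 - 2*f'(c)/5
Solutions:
 f(c) = C1 + C2*c^(1/5)


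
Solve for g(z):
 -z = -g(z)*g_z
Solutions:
 g(z) = -sqrt(C1 + z^2)
 g(z) = sqrt(C1 + z^2)


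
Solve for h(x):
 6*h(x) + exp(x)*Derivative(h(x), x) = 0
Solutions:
 h(x) = C1*exp(6*exp(-x))


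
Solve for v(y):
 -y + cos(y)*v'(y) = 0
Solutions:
 v(y) = C1 + Integral(y/cos(y), y)


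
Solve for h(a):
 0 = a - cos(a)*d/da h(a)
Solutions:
 h(a) = C1 + Integral(a/cos(a), a)


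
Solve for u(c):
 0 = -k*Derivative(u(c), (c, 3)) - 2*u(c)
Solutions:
 u(c) = C1*exp(2^(1/3)*c*(-1/k)^(1/3)) + C2*exp(2^(1/3)*c*(-1/k)^(1/3)*(-1 + sqrt(3)*I)/2) + C3*exp(-2^(1/3)*c*(-1/k)^(1/3)*(1 + sqrt(3)*I)/2)


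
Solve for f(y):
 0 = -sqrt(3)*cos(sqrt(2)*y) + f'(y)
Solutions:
 f(y) = C1 + sqrt(6)*sin(sqrt(2)*y)/2


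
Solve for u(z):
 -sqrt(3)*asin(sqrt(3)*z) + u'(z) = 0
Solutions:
 u(z) = C1 + sqrt(3)*(z*asin(sqrt(3)*z) + sqrt(3)*sqrt(1 - 3*z^2)/3)


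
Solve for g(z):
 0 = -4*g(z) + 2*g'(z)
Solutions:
 g(z) = C1*exp(2*z)


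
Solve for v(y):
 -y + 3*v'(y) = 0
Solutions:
 v(y) = C1 + y^2/6


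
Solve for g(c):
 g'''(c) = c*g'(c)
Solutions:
 g(c) = C1 + Integral(C2*airyai(c) + C3*airybi(c), c)


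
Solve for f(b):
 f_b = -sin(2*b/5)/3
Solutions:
 f(b) = C1 + 5*cos(2*b/5)/6


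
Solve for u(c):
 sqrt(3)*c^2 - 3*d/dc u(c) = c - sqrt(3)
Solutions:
 u(c) = C1 + sqrt(3)*c^3/9 - c^2/6 + sqrt(3)*c/3


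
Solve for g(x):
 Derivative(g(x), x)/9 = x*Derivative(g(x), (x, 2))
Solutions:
 g(x) = C1 + C2*x^(10/9)


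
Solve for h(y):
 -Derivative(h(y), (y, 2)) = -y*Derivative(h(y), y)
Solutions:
 h(y) = C1 + C2*erfi(sqrt(2)*y/2)


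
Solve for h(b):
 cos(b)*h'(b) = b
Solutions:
 h(b) = C1 + Integral(b/cos(b), b)


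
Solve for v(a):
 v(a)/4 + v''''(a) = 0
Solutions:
 v(a) = (C1*sin(a/2) + C2*cos(a/2))*exp(-a/2) + (C3*sin(a/2) + C4*cos(a/2))*exp(a/2)


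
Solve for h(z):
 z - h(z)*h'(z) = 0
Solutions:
 h(z) = -sqrt(C1 + z^2)
 h(z) = sqrt(C1 + z^2)


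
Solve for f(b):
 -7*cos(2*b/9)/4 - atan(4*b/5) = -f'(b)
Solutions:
 f(b) = C1 + b*atan(4*b/5) - 5*log(16*b^2 + 25)/8 + 63*sin(2*b/9)/8


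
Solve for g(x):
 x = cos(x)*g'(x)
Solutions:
 g(x) = C1 + Integral(x/cos(x), x)


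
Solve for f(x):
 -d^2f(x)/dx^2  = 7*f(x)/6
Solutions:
 f(x) = C1*sin(sqrt(42)*x/6) + C2*cos(sqrt(42)*x/6)


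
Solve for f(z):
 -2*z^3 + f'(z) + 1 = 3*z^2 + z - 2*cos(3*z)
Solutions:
 f(z) = C1 + z^4/2 + z^3 + z^2/2 - z - 2*sin(3*z)/3


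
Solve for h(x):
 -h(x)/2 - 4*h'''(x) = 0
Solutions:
 h(x) = C3*exp(-x/2) + (C1*sin(sqrt(3)*x/4) + C2*cos(sqrt(3)*x/4))*exp(x/4)


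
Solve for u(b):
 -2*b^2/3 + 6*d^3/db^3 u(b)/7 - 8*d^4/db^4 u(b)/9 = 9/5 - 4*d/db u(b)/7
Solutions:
 u(b) = C1 + C2*exp(b*(-3^(2/3)*(28*sqrt(946) + 865)^(1/3) - 27*3^(1/3)/(28*sqrt(946) + 865)^(1/3) + 18)/56)*sin(3*3^(1/6)*b*(-(28*sqrt(946) + 865)^(1/3) + 9*3^(2/3)/(28*sqrt(946) + 865)^(1/3))/56) + C3*exp(b*(-3^(2/3)*(28*sqrt(946) + 865)^(1/3) - 27*3^(1/3)/(28*sqrt(946) + 865)^(1/3) + 18)/56)*cos(3*3^(1/6)*b*(-(28*sqrt(946) + 865)^(1/3) + 9*3^(2/3)/(28*sqrt(946) + 865)^(1/3))/56) + C4*exp(b*(27*3^(1/3)/(28*sqrt(946) + 865)^(1/3) + 9 + 3^(2/3)*(28*sqrt(946) + 865)^(1/3))/28) + 7*b^3/18 - 7*b/20


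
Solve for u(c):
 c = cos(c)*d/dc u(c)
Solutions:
 u(c) = C1 + Integral(c/cos(c), c)


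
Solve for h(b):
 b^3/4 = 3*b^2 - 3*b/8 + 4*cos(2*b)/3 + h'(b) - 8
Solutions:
 h(b) = C1 + b^4/16 - b^3 + 3*b^2/16 + 8*b - 2*sin(2*b)/3


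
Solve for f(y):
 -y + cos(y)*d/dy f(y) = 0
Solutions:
 f(y) = C1 + Integral(y/cos(y), y)


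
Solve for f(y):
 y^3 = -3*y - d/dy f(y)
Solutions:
 f(y) = C1 - y^4/4 - 3*y^2/2


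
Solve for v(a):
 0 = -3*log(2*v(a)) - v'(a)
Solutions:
 Integral(1/(log(_y) + log(2)), (_y, v(a)))/3 = C1 - a


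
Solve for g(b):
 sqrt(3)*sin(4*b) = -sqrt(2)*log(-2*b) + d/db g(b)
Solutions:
 g(b) = C1 + sqrt(2)*b*(log(-b) - 1) + sqrt(2)*b*log(2) - sqrt(3)*cos(4*b)/4


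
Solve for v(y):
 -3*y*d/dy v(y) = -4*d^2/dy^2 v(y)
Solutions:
 v(y) = C1 + C2*erfi(sqrt(6)*y/4)


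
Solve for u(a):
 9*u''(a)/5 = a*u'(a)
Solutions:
 u(a) = C1 + C2*erfi(sqrt(10)*a/6)


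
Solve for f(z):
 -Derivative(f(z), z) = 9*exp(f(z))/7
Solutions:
 f(z) = log(1/(C1 + 9*z)) + log(7)


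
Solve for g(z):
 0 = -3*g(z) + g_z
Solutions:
 g(z) = C1*exp(3*z)


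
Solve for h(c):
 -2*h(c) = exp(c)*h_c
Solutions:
 h(c) = C1*exp(2*exp(-c))


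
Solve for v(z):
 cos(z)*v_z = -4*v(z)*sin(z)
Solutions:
 v(z) = C1*cos(z)^4


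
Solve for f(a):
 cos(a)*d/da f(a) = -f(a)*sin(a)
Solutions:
 f(a) = C1*cos(a)


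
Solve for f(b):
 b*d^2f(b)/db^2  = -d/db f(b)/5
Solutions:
 f(b) = C1 + C2*b^(4/5)


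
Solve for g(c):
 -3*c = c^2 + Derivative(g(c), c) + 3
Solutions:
 g(c) = C1 - c^3/3 - 3*c^2/2 - 3*c


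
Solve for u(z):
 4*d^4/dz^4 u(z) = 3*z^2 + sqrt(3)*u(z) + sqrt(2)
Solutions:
 u(z) = C1*exp(-sqrt(2)*3^(1/8)*z/2) + C2*exp(sqrt(2)*3^(1/8)*z/2) + C3*sin(sqrt(2)*3^(1/8)*z/2) + C4*cos(sqrt(2)*3^(1/8)*z/2) - sqrt(3)*z^2 - sqrt(6)/3


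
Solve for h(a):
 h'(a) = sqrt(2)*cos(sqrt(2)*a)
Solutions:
 h(a) = C1 + sin(sqrt(2)*a)


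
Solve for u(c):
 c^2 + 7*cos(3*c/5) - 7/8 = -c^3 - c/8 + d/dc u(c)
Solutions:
 u(c) = C1 + c^4/4 + c^3/3 + c^2/16 - 7*c/8 + 35*sin(3*c/5)/3


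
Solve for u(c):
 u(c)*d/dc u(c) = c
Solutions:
 u(c) = -sqrt(C1 + c^2)
 u(c) = sqrt(C1 + c^2)


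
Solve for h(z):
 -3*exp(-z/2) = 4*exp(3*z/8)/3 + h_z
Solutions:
 h(z) = C1 - 32*exp(3*z/8)/9 + 6*exp(-z/2)


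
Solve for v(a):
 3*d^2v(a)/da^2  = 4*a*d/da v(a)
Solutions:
 v(a) = C1 + C2*erfi(sqrt(6)*a/3)


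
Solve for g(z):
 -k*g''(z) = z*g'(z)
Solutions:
 g(z) = C1 + C2*sqrt(k)*erf(sqrt(2)*z*sqrt(1/k)/2)


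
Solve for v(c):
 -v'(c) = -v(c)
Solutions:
 v(c) = C1*exp(c)


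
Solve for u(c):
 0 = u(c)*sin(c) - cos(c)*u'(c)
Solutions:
 u(c) = C1/cos(c)


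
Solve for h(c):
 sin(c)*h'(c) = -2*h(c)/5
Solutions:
 h(c) = C1*(cos(c) + 1)^(1/5)/(cos(c) - 1)^(1/5)


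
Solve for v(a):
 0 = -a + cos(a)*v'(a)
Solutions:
 v(a) = C1 + Integral(a/cos(a), a)


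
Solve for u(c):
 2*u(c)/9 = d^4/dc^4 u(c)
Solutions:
 u(c) = C1*exp(-2^(1/4)*sqrt(3)*c/3) + C2*exp(2^(1/4)*sqrt(3)*c/3) + C3*sin(2^(1/4)*sqrt(3)*c/3) + C4*cos(2^(1/4)*sqrt(3)*c/3)


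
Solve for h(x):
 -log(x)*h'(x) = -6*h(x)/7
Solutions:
 h(x) = C1*exp(6*li(x)/7)


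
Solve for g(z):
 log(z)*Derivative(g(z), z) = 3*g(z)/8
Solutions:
 g(z) = C1*exp(3*li(z)/8)


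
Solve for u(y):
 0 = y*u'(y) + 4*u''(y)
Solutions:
 u(y) = C1 + C2*erf(sqrt(2)*y/4)


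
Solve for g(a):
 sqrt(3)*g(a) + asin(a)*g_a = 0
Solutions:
 g(a) = C1*exp(-sqrt(3)*Integral(1/asin(a), a))


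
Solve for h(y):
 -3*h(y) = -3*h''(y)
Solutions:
 h(y) = C1*exp(-y) + C2*exp(y)


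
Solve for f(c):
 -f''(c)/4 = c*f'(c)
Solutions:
 f(c) = C1 + C2*erf(sqrt(2)*c)


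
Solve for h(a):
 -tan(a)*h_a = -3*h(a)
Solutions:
 h(a) = C1*sin(a)^3


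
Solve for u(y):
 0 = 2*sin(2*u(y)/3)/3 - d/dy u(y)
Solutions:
 -2*y/3 + 3*log(cos(2*u(y)/3) - 1)/4 - 3*log(cos(2*u(y)/3) + 1)/4 = C1


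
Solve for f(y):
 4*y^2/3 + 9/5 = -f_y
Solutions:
 f(y) = C1 - 4*y^3/9 - 9*y/5


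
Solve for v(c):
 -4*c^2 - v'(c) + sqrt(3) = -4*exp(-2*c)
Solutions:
 v(c) = C1 - 4*c^3/3 + sqrt(3)*c - 2*exp(-2*c)


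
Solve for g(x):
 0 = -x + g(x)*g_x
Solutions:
 g(x) = -sqrt(C1 + x^2)
 g(x) = sqrt(C1 + x^2)


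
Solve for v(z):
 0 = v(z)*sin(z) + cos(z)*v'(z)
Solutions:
 v(z) = C1*cos(z)


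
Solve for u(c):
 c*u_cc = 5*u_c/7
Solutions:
 u(c) = C1 + C2*c^(12/7)


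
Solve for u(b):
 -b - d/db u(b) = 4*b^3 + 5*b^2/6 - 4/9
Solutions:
 u(b) = C1 - b^4 - 5*b^3/18 - b^2/2 + 4*b/9


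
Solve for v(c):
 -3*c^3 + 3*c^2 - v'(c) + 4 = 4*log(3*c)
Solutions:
 v(c) = C1 - 3*c^4/4 + c^3 - 4*c*log(c) - c*log(81) + 8*c


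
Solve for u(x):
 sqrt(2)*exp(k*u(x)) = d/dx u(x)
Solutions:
 u(x) = Piecewise((log(-1/(C1*k + sqrt(2)*k*x))/k, Ne(k, 0)), (nan, True))
 u(x) = Piecewise((C1 + sqrt(2)*x, Eq(k, 0)), (nan, True))


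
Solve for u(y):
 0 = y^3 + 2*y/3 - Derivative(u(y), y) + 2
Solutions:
 u(y) = C1 + y^4/4 + y^2/3 + 2*y


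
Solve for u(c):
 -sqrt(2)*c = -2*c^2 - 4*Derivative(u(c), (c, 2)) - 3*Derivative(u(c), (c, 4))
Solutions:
 u(c) = C1 + C2*c + C3*sin(2*sqrt(3)*c/3) + C4*cos(2*sqrt(3)*c/3) - c^4/24 + sqrt(2)*c^3/24 + 3*c^2/8


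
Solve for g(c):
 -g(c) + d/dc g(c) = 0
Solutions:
 g(c) = C1*exp(c)


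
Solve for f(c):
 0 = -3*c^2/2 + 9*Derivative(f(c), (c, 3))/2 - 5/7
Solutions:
 f(c) = C1 + C2*c + C3*c^2 + c^5/180 + 5*c^3/189


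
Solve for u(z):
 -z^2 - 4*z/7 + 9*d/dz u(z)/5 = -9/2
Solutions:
 u(z) = C1 + 5*z^3/27 + 10*z^2/63 - 5*z/2


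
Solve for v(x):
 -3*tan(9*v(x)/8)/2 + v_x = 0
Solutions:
 v(x) = -8*asin(C1*exp(27*x/16))/9 + 8*pi/9
 v(x) = 8*asin(C1*exp(27*x/16))/9


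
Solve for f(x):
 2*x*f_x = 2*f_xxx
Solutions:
 f(x) = C1 + Integral(C2*airyai(x) + C3*airybi(x), x)


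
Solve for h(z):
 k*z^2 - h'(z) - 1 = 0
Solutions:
 h(z) = C1 + k*z^3/3 - z


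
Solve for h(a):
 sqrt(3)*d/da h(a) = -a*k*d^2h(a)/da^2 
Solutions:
 h(a) = C1 + a^(((re(k) - sqrt(3))*re(k) + im(k)^2)/(re(k)^2 + im(k)^2))*(C2*sin(sqrt(3)*log(a)*Abs(im(k))/(re(k)^2 + im(k)^2)) + C3*cos(sqrt(3)*log(a)*im(k)/(re(k)^2 + im(k)^2)))


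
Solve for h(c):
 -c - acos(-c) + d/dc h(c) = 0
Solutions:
 h(c) = C1 + c^2/2 + c*acos(-c) + sqrt(1 - c^2)


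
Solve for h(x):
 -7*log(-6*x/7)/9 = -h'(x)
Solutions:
 h(x) = C1 + 7*x*log(-x)/9 + 7*x*(-log(7) - 1 + log(6))/9


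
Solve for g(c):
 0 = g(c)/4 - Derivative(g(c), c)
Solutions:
 g(c) = C1*exp(c/4)


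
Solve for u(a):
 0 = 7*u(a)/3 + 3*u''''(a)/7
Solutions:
 u(a) = (C1*sin(sqrt(42)*a/6) + C2*cos(sqrt(42)*a/6))*exp(-sqrt(42)*a/6) + (C3*sin(sqrt(42)*a/6) + C4*cos(sqrt(42)*a/6))*exp(sqrt(42)*a/6)


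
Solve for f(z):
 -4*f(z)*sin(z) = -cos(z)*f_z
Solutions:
 f(z) = C1/cos(z)^4


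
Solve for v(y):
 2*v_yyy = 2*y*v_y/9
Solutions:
 v(y) = C1 + Integral(C2*airyai(3^(1/3)*y/3) + C3*airybi(3^(1/3)*y/3), y)


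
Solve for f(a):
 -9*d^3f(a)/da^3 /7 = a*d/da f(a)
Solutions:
 f(a) = C1 + Integral(C2*airyai(-21^(1/3)*a/3) + C3*airybi(-21^(1/3)*a/3), a)


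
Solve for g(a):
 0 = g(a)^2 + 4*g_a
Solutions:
 g(a) = 4/(C1 + a)


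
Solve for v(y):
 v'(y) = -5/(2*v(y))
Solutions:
 v(y) = -sqrt(C1 - 5*y)
 v(y) = sqrt(C1 - 5*y)


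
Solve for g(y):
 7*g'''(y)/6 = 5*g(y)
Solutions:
 g(y) = C3*exp(30^(1/3)*7^(2/3)*y/7) + (C1*sin(10^(1/3)*3^(5/6)*7^(2/3)*y/14) + C2*cos(10^(1/3)*3^(5/6)*7^(2/3)*y/14))*exp(-30^(1/3)*7^(2/3)*y/14)


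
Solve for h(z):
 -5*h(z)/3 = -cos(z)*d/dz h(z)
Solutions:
 h(z) = C1*(sin(z) + 1)^(5/6)/(sin(z) - 1)^(5/6)


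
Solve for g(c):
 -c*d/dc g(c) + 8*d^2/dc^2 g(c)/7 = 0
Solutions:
 g(c) = C1 + C2*erfi(sqrt(7)*c/4)


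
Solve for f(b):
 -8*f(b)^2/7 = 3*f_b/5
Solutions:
 f(b) = 21/(C1 + 40*b)


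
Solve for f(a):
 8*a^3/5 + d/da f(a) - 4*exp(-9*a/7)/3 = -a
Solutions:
 f(a) = C1 - 2*a^4/5 - a^2/2 - 28*exp(-9*a/7)/27


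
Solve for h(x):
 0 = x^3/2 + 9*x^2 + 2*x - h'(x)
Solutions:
 h(x) = C1 + x^4/8 + 3*x^3 + x^2


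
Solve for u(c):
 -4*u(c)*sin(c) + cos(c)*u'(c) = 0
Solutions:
 u(c) = C1/cos(c)^4


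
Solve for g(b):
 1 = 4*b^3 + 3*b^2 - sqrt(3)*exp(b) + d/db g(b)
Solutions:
 g(b) = C1 - b^4 - b^3 + b + sqrt(3)*exp(b)


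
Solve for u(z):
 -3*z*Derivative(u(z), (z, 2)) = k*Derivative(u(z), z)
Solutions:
 u(z) = C1 + z^(1 - re(k)/3)*(C2*sin(log(z)*Abs(im(k))/3) + C3*cos(log(z)*im(k)/3))


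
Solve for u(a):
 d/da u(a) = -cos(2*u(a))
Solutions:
 u(a) = -asin((C1 + exp(4*a))/(C1 - exp(4*a)))/2 + pi/2
 u(a) = asin((C1 + exp(4*a))/(C1 - exp(4*a)))/2


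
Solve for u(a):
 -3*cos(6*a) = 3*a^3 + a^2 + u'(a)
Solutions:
 u(a) = C1 - 3*a^4/4 - a^3/3 - sin(6*a)/2


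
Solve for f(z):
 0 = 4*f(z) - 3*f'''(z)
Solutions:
 f(z) = C3*exp(6^(2/3)*z/3) + (C1*sin(2^(2/3)*3^(1/6)*z/2) + C2*cos(2^(2/3)*3^(1/6)*z/2))*exp(-6^(2/3)*z/6)


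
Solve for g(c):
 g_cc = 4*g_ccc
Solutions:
 g(c) = C1 + C2*c + C3*exp(c/4)


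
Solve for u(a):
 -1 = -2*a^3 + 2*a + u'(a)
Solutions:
 u(a) = C1 + a^4/2 - a^2 - a


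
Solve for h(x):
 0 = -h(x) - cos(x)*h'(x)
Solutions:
 h(x) = C1*sqrt(sin(x) - 1)/sqrt(sin(x) + 1)


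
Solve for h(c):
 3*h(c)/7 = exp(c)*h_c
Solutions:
 h(c) = C1*exp(-3*exp(-c)/7)


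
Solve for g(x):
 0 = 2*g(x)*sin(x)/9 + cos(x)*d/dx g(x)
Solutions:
 g(x) = C1*cos(x)^(2/9)


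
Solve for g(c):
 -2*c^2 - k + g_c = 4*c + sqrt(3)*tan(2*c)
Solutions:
 g(c) = C1 + 2*c^3/3 + 2*c^2 + c*k - sqrt(3)*log(cos(2*c))/2


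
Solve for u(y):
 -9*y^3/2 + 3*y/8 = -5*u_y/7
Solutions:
 u(y) = C1 + 63*y^4/40 - 21*y^2/80


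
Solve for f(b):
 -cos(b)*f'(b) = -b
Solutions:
 f(b) = C1 + Integral(b/cos(b), b)


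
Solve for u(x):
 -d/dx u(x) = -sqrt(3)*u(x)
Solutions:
 u(x) = C1*exp(sqrt(3)*x)


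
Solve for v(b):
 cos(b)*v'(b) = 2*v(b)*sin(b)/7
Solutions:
 v(b) = C1/cos(b)^(2/7)


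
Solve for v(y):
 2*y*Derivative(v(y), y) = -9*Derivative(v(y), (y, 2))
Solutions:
 v(y) = C1 + C2*erf(y/3)


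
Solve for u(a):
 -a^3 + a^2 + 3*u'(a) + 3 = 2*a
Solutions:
 u(a) = C1 + a^4/12 - a^3/9 + a^2/3 - a


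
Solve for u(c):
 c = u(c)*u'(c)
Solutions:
 u(c) = -sqrt(C1 + c^2)
 u(c) = sqrt(C1 + c^2)


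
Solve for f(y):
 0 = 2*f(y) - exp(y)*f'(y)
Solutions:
 f(y) = C1*exp(-2*exp(-y))


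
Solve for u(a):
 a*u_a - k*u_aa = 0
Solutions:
 u(a) = C1 + C2*erf(sqrt(2)*a*sqrt(-1/k)/2)/sqrt(-1/k)


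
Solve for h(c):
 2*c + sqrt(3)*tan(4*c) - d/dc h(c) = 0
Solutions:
 h(c) = C1 + c^2 - sqrt(3)*log(cos(4*c))/4


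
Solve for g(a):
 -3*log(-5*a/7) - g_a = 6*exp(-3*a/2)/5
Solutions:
 g(a) = C1 - 3*a*log(-a) + 3*a*(-log(5) + 1 + log(7)) + 4*exp(-3*a/2)/5


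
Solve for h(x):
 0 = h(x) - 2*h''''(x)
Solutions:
 h(x) = C1*exp(-2^(3/4)*x/2) + C2*exp(2^(3/4)*x/2) + C3*sin(2^(3/4)*x/2) + C4*cos(2^(3/4)*x/2)


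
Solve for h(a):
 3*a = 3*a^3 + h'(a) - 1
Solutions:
 h(a) = C1 - 3*a^4/4 + 3*a^2/2 + a


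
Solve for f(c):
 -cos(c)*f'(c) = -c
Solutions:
 f(c) = C1 + Integral(c/cos(c), c)


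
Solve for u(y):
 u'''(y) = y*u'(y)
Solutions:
 u(y) = C1 + Integral(C2*airyai(y) + C3*airybi(y), y)


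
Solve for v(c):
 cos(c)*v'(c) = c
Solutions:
 v(c) = C1 + Integral(c/cos(c), c)


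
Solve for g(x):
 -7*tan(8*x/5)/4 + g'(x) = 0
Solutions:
 g(x) = C1 - 35*log(cos(8*x/5))/32


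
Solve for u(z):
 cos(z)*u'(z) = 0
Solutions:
 u(z) = C1


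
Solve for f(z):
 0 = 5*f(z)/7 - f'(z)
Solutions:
 f(z) = C1*exp(5*z/7)


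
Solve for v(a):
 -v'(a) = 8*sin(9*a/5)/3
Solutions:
 v(a) = C1 + 40*cos(9*a/5)/27


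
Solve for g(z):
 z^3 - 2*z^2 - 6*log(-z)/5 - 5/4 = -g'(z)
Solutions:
 g(z) = C1 - z^4/4 + 2*z^3/3 + 6*z*log(-z)/5 + z/20


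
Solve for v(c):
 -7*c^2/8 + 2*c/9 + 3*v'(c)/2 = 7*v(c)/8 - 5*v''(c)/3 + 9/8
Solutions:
 v(c) = C1*exp(c*(-9 + sqrt(291))/20) + C2*exp(-c*(9 + sqrt(291))/20) - c^2 - 200*c/63 - 1549/147


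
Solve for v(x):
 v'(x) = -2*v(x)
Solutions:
 v(x) = C1*exp(-2*x)


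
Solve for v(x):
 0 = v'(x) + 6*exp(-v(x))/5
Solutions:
 v(x) = log(C1 - 6*x/5)


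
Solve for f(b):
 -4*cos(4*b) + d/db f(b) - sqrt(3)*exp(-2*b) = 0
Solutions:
 f(b) = C1 + sin(4*b) - sqrt(3)*exp(-2*b)/2


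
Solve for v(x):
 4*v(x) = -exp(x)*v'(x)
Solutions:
 v(x) = C1*exp(4*exp(-x))


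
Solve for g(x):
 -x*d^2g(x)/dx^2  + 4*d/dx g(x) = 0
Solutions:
 g(x) = C1 + C2*x^5


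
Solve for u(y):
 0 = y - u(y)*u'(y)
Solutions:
 u(y) = -sqrt(C1 + y^2)
 u(y) = sqrt(C1 + y^2)


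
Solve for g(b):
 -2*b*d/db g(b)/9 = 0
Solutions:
 g(b) = C1


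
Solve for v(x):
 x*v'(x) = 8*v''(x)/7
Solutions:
 v(x) = C1 + C2*erfi(sqrt(7)*x/4)


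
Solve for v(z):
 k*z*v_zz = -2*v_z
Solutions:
 v(z) = C1 + z^(((re(k) - 2)*re(k) + im(k)^2)/(re(k)^2 + im(k)^2))*(C2*sin(2*log(z)*Abs(im(k))/(re(k)^2 + im(k)^2)) + C3*cos(2*log(z)*im(k)/(re(k)^2 + im(k)^2)))


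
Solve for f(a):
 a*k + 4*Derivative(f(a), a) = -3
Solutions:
 f(a) = C1 - a^2*k/8 - 3*a/4


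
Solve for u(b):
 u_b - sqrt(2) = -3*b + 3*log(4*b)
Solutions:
 u(b) = C1 - 3*b^2/2 + 3*b*log(b) - 3*b + sqrt(2)*b + b*log(64)


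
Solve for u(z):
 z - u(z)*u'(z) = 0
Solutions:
 u(z) = -sqrt(C1 + z^2)
 u(z) = sqrt(C1 + z^2)


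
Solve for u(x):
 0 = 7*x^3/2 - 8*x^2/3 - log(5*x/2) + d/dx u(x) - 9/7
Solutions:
 u(x) = C1 - 7*x^4/8 + 8*x^3/9 + x*log(x) + 2*x/7 + x*log(5/2)


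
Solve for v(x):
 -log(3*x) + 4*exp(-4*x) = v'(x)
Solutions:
 v(x) = C1 - x*log(x) + x*(1 - log(3)) - exp(-4*x)


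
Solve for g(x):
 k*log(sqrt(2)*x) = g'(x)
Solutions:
 g(x) = C1 + k*x*log(x) - k*x + k*x*log(2)/2


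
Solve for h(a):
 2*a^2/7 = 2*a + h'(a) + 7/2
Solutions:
 h(a) = C1 + 2*a^3/21 - a^2 - 7*a/2


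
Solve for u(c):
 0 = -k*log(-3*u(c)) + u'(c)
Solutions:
 Integral(1/(log(-_y) + log(3)), (_y, u(c))) = C1 + c*k


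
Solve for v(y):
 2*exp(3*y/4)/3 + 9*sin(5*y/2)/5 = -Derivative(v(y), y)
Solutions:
 v(y) = C1 - 8*exp(3*y/4)/9 + 18*cos(5*y/2)/25


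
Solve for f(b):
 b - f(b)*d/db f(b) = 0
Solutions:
 f(b) = -sqrt(C1 + b^2)
 f(b) = sqrt(C1 + b^2)


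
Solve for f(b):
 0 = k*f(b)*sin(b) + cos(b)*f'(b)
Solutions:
 f(b) = C1*exp(k*log(cos(b)))


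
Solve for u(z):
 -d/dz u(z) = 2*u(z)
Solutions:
 u(z) = C1*exp(-2*z)


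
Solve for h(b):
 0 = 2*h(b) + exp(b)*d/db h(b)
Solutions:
 h(b) = C1*exp(2*exp(-b))


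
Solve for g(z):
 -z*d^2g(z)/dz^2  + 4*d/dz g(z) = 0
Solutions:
 g(z) = C1 + C2*z^5


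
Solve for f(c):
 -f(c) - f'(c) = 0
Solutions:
 f(c) = C1*exp(-c)


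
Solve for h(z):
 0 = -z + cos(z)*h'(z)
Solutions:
 h(z) = C1 + Integral(z/cos(z), z)


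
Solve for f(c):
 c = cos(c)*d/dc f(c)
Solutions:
 f(c) = C1 + Integral(c/cos(c), c)


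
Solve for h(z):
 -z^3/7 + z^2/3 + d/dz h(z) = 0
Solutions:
 h(z) = C1 + z^4/28 - z^3/9


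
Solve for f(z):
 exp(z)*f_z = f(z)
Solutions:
 f(z) = C1*exp(-exp(-z))


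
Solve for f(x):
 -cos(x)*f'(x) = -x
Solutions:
 f(x) = C1 + Integral(x/cos(x), x)


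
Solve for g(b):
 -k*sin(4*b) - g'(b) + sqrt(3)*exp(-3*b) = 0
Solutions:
 g(b) = C1 + k*cos(4*b)/4 - sqrt(3)*exp(-3*b)/3


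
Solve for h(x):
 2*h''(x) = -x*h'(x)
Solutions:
 h(x) = C1 + C2*erf(x/2)


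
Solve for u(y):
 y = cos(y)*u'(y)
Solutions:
 u(y) = C1 + Integral(y/cos(y), y)


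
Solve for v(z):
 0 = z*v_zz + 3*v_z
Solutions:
 v(z) = C1 + C2/z^2


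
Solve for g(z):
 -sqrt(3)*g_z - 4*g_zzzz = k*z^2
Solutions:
 g(z) = C1 + C4*exp(-2^(1/3)*3^(1/6)*z/2) - sqrt(3)*k*z^3/9 + (C2*sin(2^(1/3)*3^(2/3)*z/4) + C3*cos(2^(1/3)*3^(2/3)*z/4))*exp(2^(1/3)*3^(1/6)*z/4)


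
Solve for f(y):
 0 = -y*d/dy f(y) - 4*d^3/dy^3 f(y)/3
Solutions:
 f(y) = C1 + Integral(C2*airyai(-6^(1/3)*y/2) + C3*airybi(-6^(1/3)*y/2), y)


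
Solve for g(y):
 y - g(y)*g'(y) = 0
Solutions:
 g(y) = -sqrt(C1 + y^2)
 g(y) = sqrt(C1 + y^2)


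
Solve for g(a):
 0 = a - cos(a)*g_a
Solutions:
 g(a) = C1 + Integral(a/cos(a), a)


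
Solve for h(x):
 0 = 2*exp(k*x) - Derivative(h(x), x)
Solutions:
 h(x) = C1 + 2*exp(k*x)/k


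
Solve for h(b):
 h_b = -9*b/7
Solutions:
 h(b) = C1 - 9*b^2/14


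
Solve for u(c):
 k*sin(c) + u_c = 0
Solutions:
 u(c) = C1 + k*cos(c)


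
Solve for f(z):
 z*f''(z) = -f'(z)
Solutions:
 f(z) = C1 + C2*log(z)


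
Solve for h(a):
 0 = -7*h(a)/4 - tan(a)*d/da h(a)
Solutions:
 h(a) = C1/sin(a)^(7/4)


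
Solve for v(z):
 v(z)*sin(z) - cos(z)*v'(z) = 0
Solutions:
 v(z) = C1/cos(z)


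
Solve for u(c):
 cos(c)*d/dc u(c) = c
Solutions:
 u(c) = C1 + Integral(c/cos(c), c)


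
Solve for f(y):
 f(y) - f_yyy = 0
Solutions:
 f(y) = C3*exp(y) + (C1*sin(sqrt(3)*y/2) + C2*cos(sqrt(3)*y/2))*exp(-y/2)


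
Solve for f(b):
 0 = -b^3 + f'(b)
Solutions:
 f(b) = C1 + b^4/4


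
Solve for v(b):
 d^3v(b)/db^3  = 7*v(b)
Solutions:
 v(b) = C3*exp(7^(1/3)*b) + (C1*sin(sqrt(3)*7^(1/3)*b/2) + C2*cos(sqrt(3)*7^(1/3)*b/2))*exp(-7^(1/3)*b/2)


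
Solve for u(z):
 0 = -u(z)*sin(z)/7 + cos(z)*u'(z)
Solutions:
 u(z) = C1/cos(z)^(1/7)


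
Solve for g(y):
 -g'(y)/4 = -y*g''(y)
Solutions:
 g(y) = C1 + C2*y^(5/4)


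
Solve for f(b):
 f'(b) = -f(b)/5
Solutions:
 f(b) = C1*exp(-b/5)


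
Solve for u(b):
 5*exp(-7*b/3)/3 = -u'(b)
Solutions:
 u(b) = C1 + 5*exp(-7*b/3)/7


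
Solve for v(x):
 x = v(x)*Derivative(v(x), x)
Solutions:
 v(x) = -sqrt(C1 + x^2)
 v(x) = sqrt(C1 + x^2)


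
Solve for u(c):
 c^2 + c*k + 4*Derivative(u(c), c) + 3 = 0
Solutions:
 u(c) = C1 - c^3/12 - c^2*k/8 - 3*c/4


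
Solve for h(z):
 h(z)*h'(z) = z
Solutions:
 h(z) = -sqrt(C1 + z^2)
 h(z) = sqrt(C1 + z^2)


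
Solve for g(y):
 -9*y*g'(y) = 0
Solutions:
 g(y) = C1


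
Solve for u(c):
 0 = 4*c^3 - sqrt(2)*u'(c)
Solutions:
 u(c) = C1 + sqrt(2)*c^4/2


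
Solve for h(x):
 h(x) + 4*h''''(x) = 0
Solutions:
 h(x) = (C1*sin(x/2) + C2*cos(x/2))*exp(-x/2) + (C3*sin(x/2) + C4*cos(x/2))*exp(x/2)


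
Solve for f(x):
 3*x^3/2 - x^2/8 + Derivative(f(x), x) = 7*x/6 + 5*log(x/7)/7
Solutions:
 f(x) = C1 - 3*x^4/8 + x^3/24 + 7*x^2/12 + 5*x*log(x)/7 - 5*x*log(7)/7 - 5*x/7


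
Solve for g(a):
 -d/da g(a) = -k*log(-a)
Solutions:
 g(a) = C1 + a*k*log(-a) - a*k


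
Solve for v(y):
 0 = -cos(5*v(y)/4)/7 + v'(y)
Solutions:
 -y/7 - 2*log(sin(5*v(y)/4) - 1)/5 + 2*log(sin(5*v(y)/4) + 1)/5 = C1


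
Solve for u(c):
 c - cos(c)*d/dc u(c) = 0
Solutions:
 u(c) = C1 + Integral(c/cos(c), c)


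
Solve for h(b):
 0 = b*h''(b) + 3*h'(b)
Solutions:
 h(b) = C1 + C2/b^2


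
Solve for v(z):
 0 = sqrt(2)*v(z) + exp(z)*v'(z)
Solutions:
 v(z) = C1*exp(sqrt(2)*exp(-z))


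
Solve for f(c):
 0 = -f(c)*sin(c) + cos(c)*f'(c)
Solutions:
 f(c) = C1/cos(c)


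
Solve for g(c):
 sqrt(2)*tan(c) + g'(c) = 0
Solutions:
 g(c) = C1 + sqrt(2)*log(cos(c))


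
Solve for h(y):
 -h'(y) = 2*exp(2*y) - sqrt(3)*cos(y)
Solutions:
 h(y) = C1 - exp(2*y) + sqrt(3)*sin(y)


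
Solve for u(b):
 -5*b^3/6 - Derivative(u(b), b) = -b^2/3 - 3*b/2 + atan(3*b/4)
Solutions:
 u(b) = C1 - 5*b^4/24 + b^3/9 + 3*b^2/4 - b*atan(3*b/4) + 2*log(9*b^2 + 16)/3


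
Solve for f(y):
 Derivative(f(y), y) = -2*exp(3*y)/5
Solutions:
 f(y) = C1 - 2*exp(3*y)/15


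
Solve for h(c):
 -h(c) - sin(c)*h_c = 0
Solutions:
 h(c) = C1*sqrt(cos(c) + 1)/sqrt(cos(c) - 1)


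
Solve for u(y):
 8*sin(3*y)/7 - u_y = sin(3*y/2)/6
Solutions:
 u(y) = C1 + cos(3*y/2)/9 - 8*cos(3*y)/21


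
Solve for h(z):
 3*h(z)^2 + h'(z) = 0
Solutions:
 h(z) = 1/(C1 + 3*z)


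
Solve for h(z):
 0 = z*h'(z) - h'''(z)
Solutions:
 h(z) = C1 + Integral(C2*airyai(z) + C3*airybi(z), z)


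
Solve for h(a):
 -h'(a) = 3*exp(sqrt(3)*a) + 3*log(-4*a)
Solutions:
 h(a) = C1 - 3*a*log(-a) + 3*a*(1 - 2*log(2)) - sqrt(3)*exp(sqrt(3)*a)


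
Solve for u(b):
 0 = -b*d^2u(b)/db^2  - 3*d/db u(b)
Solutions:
 u(b) = C1 + C2/b^2


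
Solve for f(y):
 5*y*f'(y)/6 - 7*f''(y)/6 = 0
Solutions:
 f(y) = C1 + C2*erfi(sqrt(70)*y/14)


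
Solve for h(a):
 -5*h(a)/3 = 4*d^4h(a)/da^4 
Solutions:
 h(a) = (C1*sin(3^(3/4)*5^(1/4)*a/6) + C2*cos(3^(3/4)*5^(1/4)*a/6))*exp(-3^(3/4)*5^(1/4)*a/6) + (C3*sin(3^(3/4)*5^(1/4)*a/6) + C4*cos(3^(3/4)*5^(1/4)*a/6))*exp(3^(3/4)*5^(1/4)*a/6)


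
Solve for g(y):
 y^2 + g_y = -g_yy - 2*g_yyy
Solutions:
 g(y) = C1 - y^3/3 + y^2 + 2*y + (C2*sin(sqrt(7)*y/4) + C3*cos(sqrt(7)*y/4))*exp(-y/4)


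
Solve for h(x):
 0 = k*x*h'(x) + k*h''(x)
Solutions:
 h(x) = C1 + C2*erf(sqrt(2)*x/2)


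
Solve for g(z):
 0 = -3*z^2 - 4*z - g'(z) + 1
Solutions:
 g(z) = C1 - z^3 - 2*z^2 + z


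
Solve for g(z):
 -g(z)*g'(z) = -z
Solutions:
 g(z) = -sqrt(C1 + z^2)
 g(z) = sqrt(C1 + z^2)


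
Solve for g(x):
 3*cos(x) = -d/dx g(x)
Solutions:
 g(x) = C1 - 3*sin(x)


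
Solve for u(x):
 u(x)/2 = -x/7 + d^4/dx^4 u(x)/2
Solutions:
 u(x) = C1*exp(-x) + C2*exp(x) + C3*sin(x) + C4*cos(x) - 2*x/7


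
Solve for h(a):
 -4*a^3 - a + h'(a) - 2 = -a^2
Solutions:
 h(a) = C1 + a^4 - a^3/3 + a^2/2 + 2*a


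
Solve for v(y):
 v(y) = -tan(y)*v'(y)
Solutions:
 v(y) = C1/sin(y)


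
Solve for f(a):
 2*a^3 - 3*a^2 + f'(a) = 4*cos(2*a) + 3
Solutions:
 f(a) = C1 - a^4/2 + a^3 + 3*a + 2*sin(2*a)


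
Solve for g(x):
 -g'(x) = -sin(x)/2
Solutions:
 g(x) = C1 - cos(x)/2


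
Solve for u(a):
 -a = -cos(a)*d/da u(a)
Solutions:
 u(a) = C1 + Integral(a/cos(a), a)


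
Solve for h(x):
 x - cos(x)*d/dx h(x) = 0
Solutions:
 h(x) = C1 + Integral(x/cos(x), x)


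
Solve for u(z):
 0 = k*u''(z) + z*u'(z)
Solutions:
 u(z) = C1 + C2*sqrt(k)*erf(sqrt(2)*z*sqrt(1/k)/2)


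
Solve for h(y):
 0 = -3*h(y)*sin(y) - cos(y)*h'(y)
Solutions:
 h(y) = C1*cos(y)^3


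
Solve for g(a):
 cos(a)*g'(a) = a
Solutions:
 g(a) = C1 + Integral(a/cos(a), a)


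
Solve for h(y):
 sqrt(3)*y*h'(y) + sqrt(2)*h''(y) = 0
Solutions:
 h(y) = C1 + C2*erf(6^(1/4)*y/2)


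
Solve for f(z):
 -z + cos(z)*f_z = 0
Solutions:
 f(z) = C1 + Integral(z/cos(z), z)


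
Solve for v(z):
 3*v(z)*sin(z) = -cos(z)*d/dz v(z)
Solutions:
 v(z) = C1*cos(z)^3


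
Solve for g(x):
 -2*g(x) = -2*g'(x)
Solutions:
 g(x) = C1*exp(x)


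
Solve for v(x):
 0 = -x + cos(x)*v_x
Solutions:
 v(x) = C1 + Integral(x/cos(x), x)


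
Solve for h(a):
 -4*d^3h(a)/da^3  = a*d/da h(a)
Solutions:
 h(a) = C1 + Integral(C2*airyai(-2^(1/3)*a/2) + C3*airybi(-2^(1/3)*a/2), a)


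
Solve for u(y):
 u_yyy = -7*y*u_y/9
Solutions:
 u(y) = C1 + Integral(C2*airyai(-21^(1/3)*y/3) + C3*airybi(-21^(1/3)*y/3), y)


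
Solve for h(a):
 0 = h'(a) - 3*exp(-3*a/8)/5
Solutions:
 h(a) = C1 - 8*exp(-3*a/8)/5


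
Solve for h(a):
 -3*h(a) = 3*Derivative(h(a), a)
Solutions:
 h(a) = C1*exp(-a)


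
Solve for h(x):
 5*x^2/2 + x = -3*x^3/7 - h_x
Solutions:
 h(x) = C1 - 3*x^4/28 - 5*x^3/6 - x^2/2


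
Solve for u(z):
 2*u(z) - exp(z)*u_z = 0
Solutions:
 u(z) = C1*exp(-2*exp(-z))


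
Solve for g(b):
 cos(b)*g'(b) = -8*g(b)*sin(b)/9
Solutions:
 g(b) = C1*cos(b)^(8/9)


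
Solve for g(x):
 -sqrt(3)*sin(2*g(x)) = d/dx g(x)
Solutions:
 g(x) = pi - acos((-C1 - exp(4*sqrt(3)*x))/(C1 - exp(4*sqrt(3)*x)))/2
 g(x) = acos((-C1 - exp(4*sqrt(3)*x))/(C1 - exp(4*sqrt(3)*x)))/2


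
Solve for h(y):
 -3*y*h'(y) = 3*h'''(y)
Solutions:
 h(y) = C1 + Integral(C2*airyai(-y) + C3*airybi(-y), y)


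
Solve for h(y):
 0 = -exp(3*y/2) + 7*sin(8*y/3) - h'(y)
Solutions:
 h(y) = C1 - 2*exp(3*y/2)/3 - 21*cos(8*y/3)/8


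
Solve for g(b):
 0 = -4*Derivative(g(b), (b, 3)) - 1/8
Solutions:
 g(b) = C1 + C2*b + C3*b^2 - b^3/192


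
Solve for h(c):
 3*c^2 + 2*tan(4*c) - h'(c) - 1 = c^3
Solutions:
 h(c) = C1 - c^4/4 + c^3 - c - log(cos(4*c))/2


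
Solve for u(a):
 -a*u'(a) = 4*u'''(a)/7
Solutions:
 u(a) = C1 + Integral(C2*airyai(-14^(1/3)*a/2) + C3*airybi(-14^(1/3)*a/2), a)


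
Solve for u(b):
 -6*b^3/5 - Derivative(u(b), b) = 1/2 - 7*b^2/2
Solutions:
 u(b) = C1 - 3*b^4/10 + 7*b^3/6 - b/2


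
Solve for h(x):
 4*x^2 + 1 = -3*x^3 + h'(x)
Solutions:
 h(x) = C1 + 3*x^4/4 + 4*x^3/3 + x


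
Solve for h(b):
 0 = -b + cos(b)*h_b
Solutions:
 h(b) = C1 + Integral(b/cos(b), b)


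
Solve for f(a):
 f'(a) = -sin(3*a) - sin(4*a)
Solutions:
 f(a) = C1 + cos(3*a)/3 + cos(4*a)/4


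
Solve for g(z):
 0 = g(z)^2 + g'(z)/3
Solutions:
 g(z) = 1/(C1 + 3*z)


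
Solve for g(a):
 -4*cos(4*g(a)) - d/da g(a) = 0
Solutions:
 g(a) = -asin((C1 + exp(32*a))/(C1 - exp(32*a)))/4 + pi/4
 g(a) = asin((C1 + exp(32*a))/(C1 - exp(32*a)))/4


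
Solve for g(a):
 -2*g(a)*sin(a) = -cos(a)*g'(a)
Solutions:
 g(a) = C1/cos(a)^2


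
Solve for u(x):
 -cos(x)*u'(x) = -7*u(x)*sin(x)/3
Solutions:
 u(x) = C1/cos(x)^(7/3)


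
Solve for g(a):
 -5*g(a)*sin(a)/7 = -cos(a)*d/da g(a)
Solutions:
 g(a) = C1/cos(a)^(5/7)


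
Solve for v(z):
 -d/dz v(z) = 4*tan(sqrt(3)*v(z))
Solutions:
 v(z) = sqrt(3)*(pi - asin(C1*exp(-4*sqrt(3)*z)))/3
 v(z) = sqrt(3)*asin(C1*exp(-4*sqrt(3)*z))/3


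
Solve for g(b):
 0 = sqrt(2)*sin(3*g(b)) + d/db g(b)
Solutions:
 g(b) = -acos((-C1 - exp(6*sqrt(2)*b))/(C1 - exp(6*sqrt(2)*b)))/3 + 2*pi/3
 g(b) = acos((-C1 - exp(6*sqrt(2)*b))/(C1 - exp(6*sqrt(2)*b)))/3


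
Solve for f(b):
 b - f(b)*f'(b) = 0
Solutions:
 f(b) = -sqrt(C1 + b^2)
 f(b) = sqrt(C1 + b^2)


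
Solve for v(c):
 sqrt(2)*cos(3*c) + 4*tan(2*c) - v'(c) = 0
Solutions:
 v(c) = C1 - 2*log(cos(2*c)) + sqrt(2)*sin(3*c)/3


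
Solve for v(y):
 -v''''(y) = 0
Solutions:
 v(y) = C1 + C2*y + C3*y^2 + C4*y^3


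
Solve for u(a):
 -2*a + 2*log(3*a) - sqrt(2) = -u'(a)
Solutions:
 u(a) = C1 + a^2 - 2*a*log(a) - a*log(9) + sqrt(2)*a + 2*a


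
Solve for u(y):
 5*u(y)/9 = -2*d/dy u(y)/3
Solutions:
 u(y) = C1*exp(-5*y/6)


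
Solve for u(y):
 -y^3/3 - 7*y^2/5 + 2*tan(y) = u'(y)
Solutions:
 u(y) = C1 - y^4/12 - 7*y^3/15 - 2*log(cos(y))


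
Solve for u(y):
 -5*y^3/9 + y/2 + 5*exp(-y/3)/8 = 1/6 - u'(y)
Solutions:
 u(y) = C1 + 5*y^4/36 - y^2/4 + y/6 + 15*exp(-y/3)/8


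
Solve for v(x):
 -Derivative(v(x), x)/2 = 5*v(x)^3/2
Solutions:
 v(x) = -sqrt(2)*sqrt(-1/(C1 - 5*x))/2
 v(x) = sqrt(2)*sqrt(-1/(C1 - 5*x))/2


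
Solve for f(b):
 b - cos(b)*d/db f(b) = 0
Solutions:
 f(b) = C1 + Integral(b/cos(b), b)


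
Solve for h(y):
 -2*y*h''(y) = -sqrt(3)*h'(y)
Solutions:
 h(y) = C1 + C2*y^(sqrt(3)/2 + 1)


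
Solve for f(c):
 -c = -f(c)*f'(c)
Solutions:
 f(c) = -sqrt(C1 + c^2)
 f(c) = sqrt(C1 + c^2)


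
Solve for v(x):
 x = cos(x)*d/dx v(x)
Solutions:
 v(x) = C1 + Integral(x/cos(x), x)


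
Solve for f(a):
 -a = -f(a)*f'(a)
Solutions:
 f(a) = -sqrt(C1 + a^2)
 f(a) = sqrt(C1 + a^2)


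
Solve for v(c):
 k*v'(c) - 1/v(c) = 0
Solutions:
 v(c) = -sqrt(C1 + 2*c/k)
 v(c) = sqrt(C1 + 2*c/k)


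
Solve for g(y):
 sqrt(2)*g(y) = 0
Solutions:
 g(y) = 0


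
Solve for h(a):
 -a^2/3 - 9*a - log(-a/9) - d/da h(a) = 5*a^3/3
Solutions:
 h(a) = C1 - 5*a^4/12 - a^3/9 - 9*a^2/2 - a*log(-a) + a*(1 + 2*log(3))


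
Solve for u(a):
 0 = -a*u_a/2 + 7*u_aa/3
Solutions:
 u(a) = C1 + C2*erfi(sqrt(21)*a/14)


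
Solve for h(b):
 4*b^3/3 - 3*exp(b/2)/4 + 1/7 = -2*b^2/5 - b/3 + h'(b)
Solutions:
 h(b) = C1 + b^4/3 + 2*b^3/15 + b^2/6 + b/7 - 3*exp(b/2)/2


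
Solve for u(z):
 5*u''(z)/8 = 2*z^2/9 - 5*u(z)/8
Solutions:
 u(z) = C1*sin(z) + C2*cos(z) + 16*z^2/45 - 32/45


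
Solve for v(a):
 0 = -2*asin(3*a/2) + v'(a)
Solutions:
 v(a) = C1 + 2*a*asin(3*a/2) + 2*sqrt(4 - 9*a^2)/3


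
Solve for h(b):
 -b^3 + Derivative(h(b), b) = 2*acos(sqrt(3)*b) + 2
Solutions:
 h(b) = C1 + b^4/4 + 2*b*acos(sqrt(3)*b) + 2*b - 2*sqrt(3)*sqrt(1 - 3*b^2)/3


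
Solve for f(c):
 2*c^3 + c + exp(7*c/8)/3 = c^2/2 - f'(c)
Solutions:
 f(c) = C1 - c^4/2 + c^3/6 - c^2/2 - 8*exp(7*c/8)/21


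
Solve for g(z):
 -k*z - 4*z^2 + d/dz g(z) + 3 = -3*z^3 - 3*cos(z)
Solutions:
 g(z) = C1 + k*z^2/2 - 3*z^4/4 + 4*z^3/3 - 3*z - 3*sin(z)


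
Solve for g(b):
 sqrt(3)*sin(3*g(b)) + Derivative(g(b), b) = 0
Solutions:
 g(b) = -acos((-C1 - exp(6*sqrt(3)*b))/(C1 - exp(6*sqrt(3)*b)))/3 + 2*pi/3
 g(b) = acos((-C1 - exp(6*sqrt(3)*b))/(C1 - exp(6*sqrt(3)*b)))/3


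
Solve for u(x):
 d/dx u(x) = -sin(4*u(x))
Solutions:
 u(x) = -acos((-C1 - exp(8*x))/(C1 - exp(8*x)))/4 + pi/2
 u(x) = acos((-C1 - exp(8*x))/(C1 - exp(8*x)))/4


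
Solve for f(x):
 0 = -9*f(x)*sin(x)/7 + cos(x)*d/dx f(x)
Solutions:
 f(x) = C1/cos(x)^(9/7)


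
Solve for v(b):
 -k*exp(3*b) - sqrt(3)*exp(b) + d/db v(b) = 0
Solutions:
 v(b) = C1 + k*exp(3*b)/3 + sqrt(3)*exp(b)


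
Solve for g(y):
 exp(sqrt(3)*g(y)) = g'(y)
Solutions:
 g(y) = sqrt(3)*(2*log(-1/(C1 + y)) - log(3))/6


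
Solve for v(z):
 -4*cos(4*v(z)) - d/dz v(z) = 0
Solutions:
 v(z) = -asin((C1 + exp(32*z))/(C1 - exp(32*z)))/4 + pi/4
 v(z) = asin((C1 + exp(32*z))/(C1 - exp(32*z)))/4


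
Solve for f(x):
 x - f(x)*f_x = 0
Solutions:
 f(x) = -sqrt(C1 + x^2)
 f(x) = sqrt(C1 + x^2)


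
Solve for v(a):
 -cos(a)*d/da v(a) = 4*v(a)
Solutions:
 v(a) = C1*(sin(a)^2 - 2*sin(a) + 1)/(sin(a)^2 + 2*sin(a) + 1)


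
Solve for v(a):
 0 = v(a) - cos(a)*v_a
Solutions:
 v(a) = C1*sqrt(sin(a) + 1)/sqrt(sin(a) - 1)


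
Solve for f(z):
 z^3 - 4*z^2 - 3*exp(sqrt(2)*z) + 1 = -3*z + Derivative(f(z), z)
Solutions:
 f(z) = C1 + z^4/4 - 4*z^3/3 + 3*z^2/2 + z - 3*sqrt(2)*exp(sqrt(2)*z)/2


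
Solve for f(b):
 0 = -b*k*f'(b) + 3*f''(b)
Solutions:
 f(b) = Piecewise((-sqrt(6)*sqrt(pi)*C1*erf(sqrt(6)*b*sqrt(-k)/6)/(2*sqrt(-k)) - C2, (k > 0) | (k < 0)), (-C1*b - C2, True))


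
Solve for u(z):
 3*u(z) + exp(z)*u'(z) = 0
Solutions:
 u(z) = C1*exp(3*exp(-z))


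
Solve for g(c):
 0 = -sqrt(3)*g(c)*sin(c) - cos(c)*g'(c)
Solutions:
 g(c) = C1*cos(c)^(sqrt(3))


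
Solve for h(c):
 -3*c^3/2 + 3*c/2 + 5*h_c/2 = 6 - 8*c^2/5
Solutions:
 h(c) = C1 + 3*c^4/20 - 16*c^3/75 - 3*c^2/10 + 12*c/5


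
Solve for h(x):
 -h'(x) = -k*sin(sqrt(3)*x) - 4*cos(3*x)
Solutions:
 h(x) = C1 - sqrt(3)*k*cos(sqrt(3)*x)/3 + 4*sin(3*x)/3


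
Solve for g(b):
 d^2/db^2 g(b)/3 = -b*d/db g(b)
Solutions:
 g(b) = C1 + C2*erf(sqrt(6)*b/2)


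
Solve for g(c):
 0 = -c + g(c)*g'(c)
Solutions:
 g(c) = -sqrt(C1 + c^2)
 g(c) = sqrt(C1 + c^2)


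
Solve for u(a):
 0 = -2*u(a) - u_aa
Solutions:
 u(a) = C1*sin(sqrt(2)*a) + C2*cos(sqrt(2)*a)


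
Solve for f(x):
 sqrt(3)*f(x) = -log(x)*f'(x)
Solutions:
 f(x) = C1*exp(-sqrt(3)*li(x))


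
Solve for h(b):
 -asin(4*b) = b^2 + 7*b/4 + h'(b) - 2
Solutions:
 h(b) = C1 - b^3/3 - 7*b^2/8 - b*asin(4*b) + 2*b - sqrt(1 - 16*b^2)/4


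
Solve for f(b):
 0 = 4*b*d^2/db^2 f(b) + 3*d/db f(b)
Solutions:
 f(b) = C1 + C2*b^(1/4)


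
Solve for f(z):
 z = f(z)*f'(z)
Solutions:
 f(z) = -sqrt(C1 + z^2)
 f(z) = sqrt(C1 + z^2)


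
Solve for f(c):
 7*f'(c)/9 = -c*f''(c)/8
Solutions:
 f(c) = C1 + C2/c^(47/9)


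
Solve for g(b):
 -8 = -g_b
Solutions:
 g(b) = C1 + 8*b


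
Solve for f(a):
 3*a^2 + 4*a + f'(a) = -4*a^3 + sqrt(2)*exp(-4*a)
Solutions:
 f(a) = C1 - a^4 - a^3 - 2*a^2 - sqrt(2)*exp(-4*a)/4


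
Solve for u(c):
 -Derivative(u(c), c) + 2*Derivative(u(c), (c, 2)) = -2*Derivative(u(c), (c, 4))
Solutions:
 u(c) = C1 + C2*exp(6^(1/3)*c*(-(9 + sqrt(129))^(1/3) + 2*6^(1/3)/(9 + sqrt(129))^(1/3))/12)*sin(2^(1/3)*3^(1/6)*c*(6*2^(1/3)/(9 + sqrt(129))^(1/3) + 3^(2/3)*(9 + sqrt(129))^(1/3))/12) + C3*exp(6^(1/3)*c*(-(9 + sqrt(129))^(1/3) + 2*6^(1/3)/(9 + sqrt(129))^(1/3))/12)*cos(2^(1/3)*3^(1/6)*c*(6*2^(1/3)/(9 + sqrt(129))^(1/3) + 3^(2/3)*(9 + sqrt(129))^(1/3))/12) + C4*exp(-6^(1/3)*c*(-(9 + sqrt(129))^(1/3) + 2*6^(1/3)/(9 + sqrt(129))^(1/3))/6)


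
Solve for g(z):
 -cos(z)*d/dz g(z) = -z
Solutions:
 g(z) = C1 + Integral(z/cos(z), z)


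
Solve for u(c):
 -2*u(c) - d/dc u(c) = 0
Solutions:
 u(c) = C1*exp(-2*c)


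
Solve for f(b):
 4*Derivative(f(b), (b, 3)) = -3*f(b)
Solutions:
 f(b) = C3*exp(-6^(1/3)*b/2) + (C1*sin(2^(1/3)*3^(5/6)*b/4) + C2*cos(2^(1/3)*3^(5/6)*b/4))*exp(6^(1/3)*b/4)


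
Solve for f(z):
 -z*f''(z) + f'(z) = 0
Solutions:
 f(z) = C1 + C2*z^2


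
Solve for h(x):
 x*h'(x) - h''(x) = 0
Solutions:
 h(x) = C1 + C2*erfi(sqrt(2)*x/2)


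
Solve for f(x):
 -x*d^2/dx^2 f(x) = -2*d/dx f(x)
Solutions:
 f(x) = C1 + C2*x^3


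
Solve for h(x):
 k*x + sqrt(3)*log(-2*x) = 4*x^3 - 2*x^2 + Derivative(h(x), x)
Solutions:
 h(x) = C1 + k*x^2/2 - x^4 + 2*x^3/3 + sqrt(3)*x*log(-x) + sqrt(3)*x*(-1 + log(2))


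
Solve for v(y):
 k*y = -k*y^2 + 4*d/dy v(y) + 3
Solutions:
 v(y) = C1 + k*y^3/12 + k*y^2/8 - 3*y/4


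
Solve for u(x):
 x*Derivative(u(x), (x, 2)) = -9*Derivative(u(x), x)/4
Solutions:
 u(x) = C1 + C2/x^(5/4)


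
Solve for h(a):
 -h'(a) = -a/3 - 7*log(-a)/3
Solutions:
 h(a) = C1 + a^2/6 + 7*a*log(-a)/3 - 7*a/3


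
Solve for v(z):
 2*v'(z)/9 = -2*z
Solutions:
 v(z) = C1 - 9*z^2/2


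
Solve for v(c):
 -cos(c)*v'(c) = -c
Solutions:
 v(c) = C1 + Integral(c/cos(c), c)


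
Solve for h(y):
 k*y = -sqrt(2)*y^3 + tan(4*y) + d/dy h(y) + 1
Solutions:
 h(y) = C1 + k*y^2/2 + sqrt(2)*y^4/4 - y + log(cos(4*y))/4


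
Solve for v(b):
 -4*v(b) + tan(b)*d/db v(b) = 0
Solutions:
 v(b) = C1*sin(b)^4


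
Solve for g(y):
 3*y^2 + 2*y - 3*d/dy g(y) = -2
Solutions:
 g(y) = C1 + y^3/3 + y^2/3 + 2*y/3


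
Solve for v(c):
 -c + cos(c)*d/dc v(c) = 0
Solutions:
 v(c) = C1 + Integral(c/cos(c), c)


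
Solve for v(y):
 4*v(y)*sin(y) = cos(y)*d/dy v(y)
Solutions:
 v(y) = C1/cos(y)^4


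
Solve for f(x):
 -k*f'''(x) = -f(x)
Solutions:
 f(x) = C1*exp(x*(1/k)^(1/3)) + C2*exp(x*(-1 + sqrt(3)*I)*(1/k)^(1/3)/2) + C3*exp(-x*(1 + sqrt(3)*I)*(1/k)^(1/3)/2)


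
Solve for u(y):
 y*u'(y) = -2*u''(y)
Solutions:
 u(y) = C1 + C2*erf(y/2)


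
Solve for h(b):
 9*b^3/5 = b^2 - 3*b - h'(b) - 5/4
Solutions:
 h(b) = C1 - 9*b^4/20 + b^3/3 - 3*b^2/2 - 5*b/4


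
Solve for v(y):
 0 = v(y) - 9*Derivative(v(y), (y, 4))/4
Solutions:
 v(y) = C1*exp(-sqrt(6)*y/3) + C2*exp(sqrt(6)*y/3) + C3*sin(sqrt(6)*y/3) + C4*cos(sqrt(6)*y/3)


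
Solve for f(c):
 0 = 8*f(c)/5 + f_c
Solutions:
 f(c) = C1*exp(-8*c/5)


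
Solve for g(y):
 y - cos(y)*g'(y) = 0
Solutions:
 g(y) = C1 + Integral(y/cos(y), y)
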